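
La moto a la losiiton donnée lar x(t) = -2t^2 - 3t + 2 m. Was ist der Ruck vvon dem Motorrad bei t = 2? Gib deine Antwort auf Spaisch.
Partiendo de la posición x(t) = -2·t^2 - 3·t + 2, tomamos 3 derivadas. Derivando la posición, obtenemos la velocidad: v(t) = -4·t - 3. Derivando la velocidad, obtenemos la aceleración: a(t) = -4. La derivada de la aceleración da la sacudida: j(t) = 0. Tenemos la sacudida j(t) = 0. Sustituyendo t = 2: j(2) = 0.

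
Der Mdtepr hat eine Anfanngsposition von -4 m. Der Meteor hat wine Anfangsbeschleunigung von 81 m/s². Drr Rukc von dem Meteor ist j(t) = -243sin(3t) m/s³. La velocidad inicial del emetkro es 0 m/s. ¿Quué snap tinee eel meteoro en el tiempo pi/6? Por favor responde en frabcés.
Pour résoudre ceci, nous devons prendre 1 dérivée de notre équation du jerk j(t) = -243·sin(3·t). En prenant d/dt de j(t), nous trouvons s(t) = -729·cos(3·t). Nous avons le snap s(t) = -729·cos(3·t). En substituant t = pi/6: s(pi/6) = 0.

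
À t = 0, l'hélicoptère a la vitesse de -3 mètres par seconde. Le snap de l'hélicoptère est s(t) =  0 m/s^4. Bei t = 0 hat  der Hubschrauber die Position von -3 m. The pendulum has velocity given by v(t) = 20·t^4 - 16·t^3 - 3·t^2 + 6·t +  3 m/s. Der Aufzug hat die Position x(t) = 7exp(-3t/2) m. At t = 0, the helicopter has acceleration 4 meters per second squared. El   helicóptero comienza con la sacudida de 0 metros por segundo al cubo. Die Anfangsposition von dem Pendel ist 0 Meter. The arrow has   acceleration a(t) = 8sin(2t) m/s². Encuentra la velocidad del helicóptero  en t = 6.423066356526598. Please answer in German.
Um dies zu lösen, müssen wir 3 Stammfunktionen unserer Gleichung für den Snap s(t) = 0 finden. Das Integral von dem Snap ist der Ruck. Mit j(0) = 0 erhalten wir j(t) = 0. Durch Integration von dem Ruck und Verwendung der Anfangsbedingung a(0) = 4, erhalten wir a(t) = 4. Mit ∫a(t)dt und Anwendung von v(0) = -3, finden wir v(t) = 4·t - 3. Wir haben die Geschwindigkeit v(t) = 4·t - 3. Durch Einsetzen von t = 6.423066356526598: v(6.423066356526598) = 22.6922654261064.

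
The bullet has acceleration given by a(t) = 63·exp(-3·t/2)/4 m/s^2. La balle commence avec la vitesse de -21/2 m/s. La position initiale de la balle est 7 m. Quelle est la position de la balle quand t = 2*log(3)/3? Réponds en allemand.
Wir müssen das Integral unserer Gleichung für die Beschleunigung a(t) = 63·exp(-3·t/2)/4 2-mal finden. Das Integral von der Beschleunigung ist die Geschwindigkeit. Mit v(0) = -21/2 erhalten wir v(t) = -21·exp(-3·t/2)/2. Mit ∫v(t)dt und Anwendung von x(0) = 7, finden wir x(t) = 7·exp(-3·t/2). Mit x(t) = 7·exp(-3·t/2) und Einsetzen von t = 2*log(3)/3, finden wir x = 7/3.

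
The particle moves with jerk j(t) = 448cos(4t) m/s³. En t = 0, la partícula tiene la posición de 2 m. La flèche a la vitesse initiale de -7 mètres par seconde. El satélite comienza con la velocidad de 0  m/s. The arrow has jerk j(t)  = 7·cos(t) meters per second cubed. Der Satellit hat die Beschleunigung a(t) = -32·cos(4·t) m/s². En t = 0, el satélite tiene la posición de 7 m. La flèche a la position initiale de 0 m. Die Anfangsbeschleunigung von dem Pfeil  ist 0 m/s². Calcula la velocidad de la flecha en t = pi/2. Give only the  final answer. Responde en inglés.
The velocity at t = pi/2 is v = 0.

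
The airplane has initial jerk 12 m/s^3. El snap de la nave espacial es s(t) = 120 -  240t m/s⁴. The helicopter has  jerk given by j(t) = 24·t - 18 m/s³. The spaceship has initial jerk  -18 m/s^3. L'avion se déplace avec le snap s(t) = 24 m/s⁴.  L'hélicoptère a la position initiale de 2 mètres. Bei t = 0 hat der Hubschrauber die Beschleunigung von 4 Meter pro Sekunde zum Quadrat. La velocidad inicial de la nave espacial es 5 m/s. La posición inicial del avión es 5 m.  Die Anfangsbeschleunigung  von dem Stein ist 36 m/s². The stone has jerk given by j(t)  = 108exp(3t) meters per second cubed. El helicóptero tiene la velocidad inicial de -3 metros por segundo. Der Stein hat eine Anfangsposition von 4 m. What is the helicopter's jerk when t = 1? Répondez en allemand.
Mit j(t) = 24·t - 18 und Einsetzen von t = 1, finden wir j = 6.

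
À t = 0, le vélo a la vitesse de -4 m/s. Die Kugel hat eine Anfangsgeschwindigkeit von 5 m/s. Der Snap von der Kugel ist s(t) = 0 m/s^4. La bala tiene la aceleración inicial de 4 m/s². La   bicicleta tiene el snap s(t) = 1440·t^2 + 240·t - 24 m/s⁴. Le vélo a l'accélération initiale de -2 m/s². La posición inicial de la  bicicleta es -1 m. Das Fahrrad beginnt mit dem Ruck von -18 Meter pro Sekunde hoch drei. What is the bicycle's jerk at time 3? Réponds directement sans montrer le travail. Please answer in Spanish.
j(3) = 13950.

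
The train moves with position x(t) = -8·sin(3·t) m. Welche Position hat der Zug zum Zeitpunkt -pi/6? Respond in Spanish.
Usando x(t) = -8·sin(3·t) y sustituyendo t = -pi/6, encontramos x = 8.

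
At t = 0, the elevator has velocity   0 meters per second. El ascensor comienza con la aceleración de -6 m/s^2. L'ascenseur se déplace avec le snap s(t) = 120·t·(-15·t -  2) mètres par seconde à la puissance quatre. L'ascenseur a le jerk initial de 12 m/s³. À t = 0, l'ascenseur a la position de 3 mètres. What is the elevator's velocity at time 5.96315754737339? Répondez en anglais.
We must find the integral of our snap equation s(t) = 120·t·(-15·t - 2) 3 times. The integral of snap, with j(0) = 12, gives jerk: j(t) = -600·t^3 - 120·t^2 + 12. Taking ∫j(t)dt and applying a(0) = -6, we find a(t) = -150·t^4 - 40·t^3 + 12·t - 6. Taking ∫a(t)dt and applying v(0) = 0, we find v(t) = 2·t·(-15·t^4 - 5·t^3 + 3·t - 3). Using v(t) = 2·t·(-15·t^4 - 5·t^3 + 3·t - 3) and substituting t = 5.96315754737339, we find v = -238672.270703350.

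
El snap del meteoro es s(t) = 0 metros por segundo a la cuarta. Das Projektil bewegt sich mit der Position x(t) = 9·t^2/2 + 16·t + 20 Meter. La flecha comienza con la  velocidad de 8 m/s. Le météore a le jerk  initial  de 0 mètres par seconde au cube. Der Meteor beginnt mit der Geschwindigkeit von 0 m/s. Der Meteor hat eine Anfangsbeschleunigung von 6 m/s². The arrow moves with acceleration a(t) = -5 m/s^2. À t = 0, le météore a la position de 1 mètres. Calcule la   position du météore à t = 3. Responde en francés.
Nous devons intégrer notre équation du snap s(t) = 0 4 fois. En prenant ∫s(t)dt et en appliquant j(0) = 0, nous trouvons j(t) = 0. L'intégrale du jerk est l'accélération. En utilisant a(0) = 6, nous obtenons a(t) = 6. La primitive de l'accélération, avec v(0) = 0, donne la vitesse: v(t) = 6·t. En prenant ∫v(t)dt et en appliquant x(0) = 1, nous trouvons x(t) = 3·t^2 + 1. En utilisant x(t) = 3·t^2 + 1 et en substituant t = 3, nous trouvons x = 28.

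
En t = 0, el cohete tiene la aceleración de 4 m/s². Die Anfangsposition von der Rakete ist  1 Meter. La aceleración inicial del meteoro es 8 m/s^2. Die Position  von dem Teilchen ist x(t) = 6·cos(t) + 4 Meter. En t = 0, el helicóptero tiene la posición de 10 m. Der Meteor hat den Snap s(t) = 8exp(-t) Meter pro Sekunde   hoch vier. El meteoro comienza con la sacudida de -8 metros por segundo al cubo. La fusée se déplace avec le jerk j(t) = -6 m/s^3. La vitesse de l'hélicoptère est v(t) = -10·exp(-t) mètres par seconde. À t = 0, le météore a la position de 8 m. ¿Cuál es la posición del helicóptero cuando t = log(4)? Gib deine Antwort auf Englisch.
To find the answer, we compute 1 antiderivative of v(t) = -10·exp(-t). Finding the integral of v(t) and using x(0) = 10: x(t) = 10·exp(-t). Using x(t) = 10·exp(-t) and substituting t = log(4), we find x = 5/2.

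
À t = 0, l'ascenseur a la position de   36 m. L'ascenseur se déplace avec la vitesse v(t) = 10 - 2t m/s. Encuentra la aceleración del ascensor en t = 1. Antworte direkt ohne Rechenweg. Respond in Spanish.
a(1) = -2.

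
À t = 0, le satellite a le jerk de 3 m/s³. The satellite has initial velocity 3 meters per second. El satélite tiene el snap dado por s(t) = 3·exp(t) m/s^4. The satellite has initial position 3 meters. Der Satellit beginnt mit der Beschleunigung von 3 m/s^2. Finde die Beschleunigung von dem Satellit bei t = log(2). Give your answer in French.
Pour résoudre ceci, nous devons prendre 2 intégrales de notre équation du snap s(t) = 3·exp(t). En prenant ∫s(t)dt et en appliquant j(0) = 3, nous trouvons j(t) = 3·exp(t). En intégrant le jerk et en utilisant la condition initiale a(0) = 3, nous obtenons a(t) = 3·exp(t). En utilisant a(t) = 3·exp(t) et en substituant t = log(2), nous trouvons a = 6.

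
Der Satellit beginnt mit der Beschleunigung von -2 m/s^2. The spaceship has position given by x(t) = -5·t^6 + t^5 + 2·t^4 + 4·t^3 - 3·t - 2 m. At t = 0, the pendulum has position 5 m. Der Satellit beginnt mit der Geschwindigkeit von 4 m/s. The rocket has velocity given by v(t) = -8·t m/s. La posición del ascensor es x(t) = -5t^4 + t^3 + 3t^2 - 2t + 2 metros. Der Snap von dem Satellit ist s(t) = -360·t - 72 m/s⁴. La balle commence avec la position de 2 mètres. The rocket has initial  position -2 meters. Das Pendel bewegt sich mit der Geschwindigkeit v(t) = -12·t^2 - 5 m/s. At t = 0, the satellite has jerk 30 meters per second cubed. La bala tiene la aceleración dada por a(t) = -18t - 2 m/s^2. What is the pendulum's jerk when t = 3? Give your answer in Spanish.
Para resolver esto, necesitamos tomar 2 derivadas de nuestra ecuación de la velocidad v(t) = -12·t^2 - 5. Tomando d/dt de v(t), encontramos a(t) = -24·t. La derivada de la aceleración da la sacudida: j(t) = -24. Tenemos la sacudida j(t) = -24. Sustituyendo t = 3: j(3) = -24.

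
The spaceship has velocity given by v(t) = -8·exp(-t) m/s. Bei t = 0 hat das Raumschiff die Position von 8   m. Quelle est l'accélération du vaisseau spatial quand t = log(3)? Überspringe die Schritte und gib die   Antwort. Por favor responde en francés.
a(log(3)) = 8/3.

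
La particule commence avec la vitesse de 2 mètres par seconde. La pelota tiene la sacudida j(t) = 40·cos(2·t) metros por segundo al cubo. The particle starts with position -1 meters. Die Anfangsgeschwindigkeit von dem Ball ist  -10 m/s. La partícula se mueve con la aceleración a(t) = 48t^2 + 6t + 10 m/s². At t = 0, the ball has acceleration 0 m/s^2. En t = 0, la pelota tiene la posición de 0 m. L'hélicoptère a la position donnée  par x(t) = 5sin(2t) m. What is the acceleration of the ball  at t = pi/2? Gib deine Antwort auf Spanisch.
Partiendo de la sacudida j(t) = 40·cos(2·t), tomamos 1 antiderivada. Integrando la sacudida y usando la condición inicial a(0) = 0, obtenemos a(t) = 20·sin(2·t). Tenemos la aceleración a(t) = 20·sin(2·t). Sustituyendo t = pi/2: a(pi/2) = 0.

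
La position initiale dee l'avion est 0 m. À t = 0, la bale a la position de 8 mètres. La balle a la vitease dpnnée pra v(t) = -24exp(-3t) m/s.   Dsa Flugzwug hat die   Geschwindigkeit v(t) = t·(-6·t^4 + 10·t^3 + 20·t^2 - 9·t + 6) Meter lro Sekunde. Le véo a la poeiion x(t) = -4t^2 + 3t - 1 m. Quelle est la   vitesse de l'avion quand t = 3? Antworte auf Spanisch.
De la ecuación de la velocidad v(t) = t·(-6·t^4 + 10·t^3 + 20·t^2 - 9·t + 6), sustituimos t = 3 para obtener v = -171.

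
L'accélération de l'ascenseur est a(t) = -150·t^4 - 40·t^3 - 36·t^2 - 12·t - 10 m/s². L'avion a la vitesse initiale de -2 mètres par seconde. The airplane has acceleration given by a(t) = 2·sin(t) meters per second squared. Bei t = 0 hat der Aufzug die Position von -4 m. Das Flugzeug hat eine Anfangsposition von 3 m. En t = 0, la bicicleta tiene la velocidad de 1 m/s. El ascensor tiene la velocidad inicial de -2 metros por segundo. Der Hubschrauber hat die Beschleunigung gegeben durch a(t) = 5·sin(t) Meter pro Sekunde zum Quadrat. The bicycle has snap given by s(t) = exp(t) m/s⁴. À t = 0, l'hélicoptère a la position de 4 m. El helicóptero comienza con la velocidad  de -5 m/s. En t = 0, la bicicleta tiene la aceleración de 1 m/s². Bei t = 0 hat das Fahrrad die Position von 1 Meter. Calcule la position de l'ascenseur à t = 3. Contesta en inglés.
To find the answer, we compute 2 antiderivatives of a(t) = -150·t^4 - 40·t^3 - 36·t^2 - 12·t - 10. Taking ∫a(t)dt and applying v(0) = -2, we find v(t) = -30·t^5 - 10·t^4 - 12·t^3 - 6·t^2 - 10·t - 2. Integrating velocity and using the initial condition x(0) = -4, we get x(t) = -5·t^6 - 2·t^5 - 3·t^4 - 2·t^3 - 5·t^2 - 2·t - 4. From the given position equation x(t) = -5·t^6 - 2·t^5 - 3·t^4 - 2·t^3 - 5·t^2 - 2·t - 4, we substitute t = 3 to get x = -4483.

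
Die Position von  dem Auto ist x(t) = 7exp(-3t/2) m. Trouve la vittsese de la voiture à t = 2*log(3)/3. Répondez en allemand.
Um dies zu lösen, müssen wir 1 Ableitung unserer Gleichung für die Position x(t) = 7·exp(-3·t/2) nehmen. Mit d/dt von x(t) finden wir v(t) = -21·exp(-3·t/2)/2. Wir haben die Geschwindigkeit v(t) = -21·exp(-3·t/2)/2. Durch Einsetzen von t = 2*log(3)/3: v(2*log(3)/3) = -7/2.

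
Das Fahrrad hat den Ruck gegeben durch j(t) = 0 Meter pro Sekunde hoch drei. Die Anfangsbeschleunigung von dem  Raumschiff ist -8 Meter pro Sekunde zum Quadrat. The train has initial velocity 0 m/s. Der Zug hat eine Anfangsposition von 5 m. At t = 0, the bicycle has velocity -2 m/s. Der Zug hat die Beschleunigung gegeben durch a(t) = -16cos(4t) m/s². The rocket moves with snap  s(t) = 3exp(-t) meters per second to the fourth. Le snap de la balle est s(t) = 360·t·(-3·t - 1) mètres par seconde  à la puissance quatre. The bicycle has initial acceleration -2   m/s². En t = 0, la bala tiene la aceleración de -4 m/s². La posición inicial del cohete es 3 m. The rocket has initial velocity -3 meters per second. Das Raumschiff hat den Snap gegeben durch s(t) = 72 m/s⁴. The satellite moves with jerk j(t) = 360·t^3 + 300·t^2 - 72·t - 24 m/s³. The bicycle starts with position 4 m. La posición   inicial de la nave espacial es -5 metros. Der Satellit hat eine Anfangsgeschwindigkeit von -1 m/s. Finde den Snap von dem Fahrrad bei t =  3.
Um dies zu lösen, müssen wir 1 Ableitung unserer Gleichung für den Ruck j(t) = 0 nehmen. Durch Ableiten von dem Ruck erhalten wir den Snap: s(t) = 0. Mit s(t) = 0 und Einsetzen von t = 3, finden wir s = 0.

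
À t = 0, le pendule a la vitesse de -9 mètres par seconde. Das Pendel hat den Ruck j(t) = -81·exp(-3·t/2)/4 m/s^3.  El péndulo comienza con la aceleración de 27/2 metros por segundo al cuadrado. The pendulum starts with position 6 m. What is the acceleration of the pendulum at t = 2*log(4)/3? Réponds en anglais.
Starting from jerk j(t) = -81·exp(-3·t/2)/4, we take 1 antiderivative. Finding the integral of j(t) and using a(0) = 27/2: a(t) = 27·exp(-3·t/2)/2. We have acceleration a(t) = 27·exp(-3·t/2)/2. Substituting t = 2*log(4)/3: a(2*log(4)/3) = 27/8.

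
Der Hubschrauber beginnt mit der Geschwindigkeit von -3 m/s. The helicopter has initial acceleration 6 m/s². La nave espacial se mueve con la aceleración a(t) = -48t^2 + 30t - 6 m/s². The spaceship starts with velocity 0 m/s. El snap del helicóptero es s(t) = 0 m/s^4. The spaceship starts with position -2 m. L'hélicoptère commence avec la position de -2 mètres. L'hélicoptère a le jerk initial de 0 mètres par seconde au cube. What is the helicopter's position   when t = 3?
Starting from snap s(t) = 0, we take 4 antiderivatives. The integral of snap is jerk. Using j(0) = 0, we get j(t) = 0. Integrating jerk and using the initial condition a(0) = 6, we get a(t) = 6. Taking ∫a(t)dt and applying v(0) = -3, we find v(t) = 6·t - 3. Taking ∫v(t)dt and applying x(0) = -2, we find x(t) = 3·t^2 - 3·t - 2. We have position x(t) = 3·t^2 - 3·t - 2. Substituting t = 3: x(3) = 16.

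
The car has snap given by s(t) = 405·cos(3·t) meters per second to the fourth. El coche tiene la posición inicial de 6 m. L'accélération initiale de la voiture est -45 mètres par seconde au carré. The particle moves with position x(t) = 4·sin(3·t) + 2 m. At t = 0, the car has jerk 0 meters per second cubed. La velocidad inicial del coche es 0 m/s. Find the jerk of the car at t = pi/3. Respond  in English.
To solve this, we need to take 1 integral of our snap equation s(t) = 405·cos(3·t). The integral of snap is jerk. Using j(0) = 0, we get j(t) = 135·sin(3·t). From the given jerk equation j(t) = 135·sin(3·t), we substitute t = pi/3 to get j = 0.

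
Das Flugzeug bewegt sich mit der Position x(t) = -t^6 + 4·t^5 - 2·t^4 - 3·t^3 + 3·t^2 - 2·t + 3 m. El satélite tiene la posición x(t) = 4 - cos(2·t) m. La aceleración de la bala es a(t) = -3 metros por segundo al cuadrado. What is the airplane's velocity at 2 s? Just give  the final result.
At t = 2, v = 38.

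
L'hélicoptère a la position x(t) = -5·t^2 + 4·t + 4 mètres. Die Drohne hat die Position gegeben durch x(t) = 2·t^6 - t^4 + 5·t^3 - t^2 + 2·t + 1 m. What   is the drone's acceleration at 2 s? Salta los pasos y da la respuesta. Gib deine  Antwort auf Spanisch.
La respuesta es 970.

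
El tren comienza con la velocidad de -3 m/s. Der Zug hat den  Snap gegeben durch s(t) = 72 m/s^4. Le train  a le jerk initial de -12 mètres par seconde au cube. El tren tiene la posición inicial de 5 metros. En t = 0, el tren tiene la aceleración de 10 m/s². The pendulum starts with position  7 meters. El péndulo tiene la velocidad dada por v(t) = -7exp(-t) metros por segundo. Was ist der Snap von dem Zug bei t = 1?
Wir haben den Snap s(t) = 72. Durch Einsetzen von t = 1: s(1) = 72.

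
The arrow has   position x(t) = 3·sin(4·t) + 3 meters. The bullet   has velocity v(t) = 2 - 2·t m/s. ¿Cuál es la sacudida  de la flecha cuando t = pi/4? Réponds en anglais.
Starting from position x(t) = 3·sin(4·t) + 3, we take 3 derivatives. Differentiating position, we get velocity: v(t) = 12·cos(4·t). Differentiating velocity, we get acceleration: a(t) = -48·sin(4·t). Taking d/dt of a(t), we find j(t) = -192·cos(4·t). From the given jerk equation j(t) = -192·cos(4·t), we substitute t = pi/4 to get j = 192.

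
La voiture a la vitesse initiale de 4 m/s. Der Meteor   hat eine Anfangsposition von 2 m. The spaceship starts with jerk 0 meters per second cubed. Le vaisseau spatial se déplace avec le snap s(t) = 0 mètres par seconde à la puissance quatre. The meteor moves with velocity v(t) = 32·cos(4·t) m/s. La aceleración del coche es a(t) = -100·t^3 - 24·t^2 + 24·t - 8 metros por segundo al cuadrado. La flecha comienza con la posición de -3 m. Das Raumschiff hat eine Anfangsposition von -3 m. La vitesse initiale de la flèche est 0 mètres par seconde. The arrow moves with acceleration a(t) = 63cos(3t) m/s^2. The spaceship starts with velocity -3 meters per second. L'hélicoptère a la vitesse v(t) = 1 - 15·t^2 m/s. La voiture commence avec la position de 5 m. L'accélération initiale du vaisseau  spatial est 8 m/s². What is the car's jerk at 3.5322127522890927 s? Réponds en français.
Nous devons dériver notre équation de l'accélération a(t) = -100·t^3 - 24·t^2 + 24·t - 8 1 fois. En prenant d/dt de a(t), nous trouvons j(t) = -300·t^2 - 48·t + 24. En utilisant j(t) = -300·t^2 - 48·t + 24 et en substituant t = 3.5322127522890927, nous trouvons j = -3888.50429033998.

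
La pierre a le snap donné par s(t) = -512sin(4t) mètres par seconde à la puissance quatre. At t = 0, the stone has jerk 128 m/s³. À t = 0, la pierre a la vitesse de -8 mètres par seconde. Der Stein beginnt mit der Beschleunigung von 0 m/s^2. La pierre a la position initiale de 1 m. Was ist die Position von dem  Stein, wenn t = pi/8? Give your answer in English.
To solve this, we need to take 4 antiderivatives of our snap equation s(t) = -512·sin(4·t). Taking ∫s(t)dt and applying j(0) = 128, we find j(t) = 128·cos(4·t). Finding the antiderivative of j(t) and using a(0) = 0: a(t) = 32·sin(4·t). The integral of acceleration is velocity. Using v(0) = -8, we get v(t) = -8·cos(4·t). Finding the antiderivative of v(t) and using x(0) = 1: x(t) = 1 - 2·sin(4·t). From the given position equation x(t) = 1 - 2·sin(4·t), we substitute t = pi/8 to get x = -1.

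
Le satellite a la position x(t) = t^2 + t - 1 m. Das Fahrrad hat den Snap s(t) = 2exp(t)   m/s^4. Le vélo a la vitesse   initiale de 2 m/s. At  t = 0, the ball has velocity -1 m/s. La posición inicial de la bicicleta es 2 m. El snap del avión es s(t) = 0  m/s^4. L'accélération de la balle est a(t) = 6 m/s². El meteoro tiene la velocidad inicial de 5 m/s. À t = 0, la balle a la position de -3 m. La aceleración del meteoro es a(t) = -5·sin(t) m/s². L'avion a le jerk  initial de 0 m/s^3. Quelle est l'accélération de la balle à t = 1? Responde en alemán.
Mit a(t) = 6 und Einsetzen von t = 1, finden wir a = 6.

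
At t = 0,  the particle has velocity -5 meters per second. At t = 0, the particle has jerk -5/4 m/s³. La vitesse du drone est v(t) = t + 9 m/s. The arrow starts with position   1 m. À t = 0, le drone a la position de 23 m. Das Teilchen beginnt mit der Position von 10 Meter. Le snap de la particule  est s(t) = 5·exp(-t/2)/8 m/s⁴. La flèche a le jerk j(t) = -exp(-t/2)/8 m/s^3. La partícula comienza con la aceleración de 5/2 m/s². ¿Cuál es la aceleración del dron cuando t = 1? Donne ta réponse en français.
Pour résoudre ceci, nous devons prendre 1 dérivée de notre équation de la vitesse v(t) = t + 9. La dérivée de la vitesse donne l'accélération: a(t) = 1. De l'équation de l'accélération a(t) = 1, nous substituons t = 1 pour obtenir a = 1.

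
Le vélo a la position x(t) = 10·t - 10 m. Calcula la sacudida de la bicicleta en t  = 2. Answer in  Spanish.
Para resolver esto, necesitamos tomar 3 derivadas de nuestra ecuación de la posición x(t) = 10·t - 10. La derivada de la posición da la velocidad: v(t) = 10. Derivando la velocidad, obtenemos la aceleración: a(t) = 0. Derivando la aceleración, obtenemos la sacudida: j(t) = 0. Usando j(t) = 0 y sustituyendo t = 2, encontramos j = 0.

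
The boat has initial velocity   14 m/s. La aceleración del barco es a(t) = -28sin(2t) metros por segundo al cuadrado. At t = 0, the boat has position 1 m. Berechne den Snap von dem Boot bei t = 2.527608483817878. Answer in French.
Nous devons dériver notre équation de l'accélération a(t) = -28·sin(2·t) 2 fois. La dérivée de l'accélération donne le jerk: j(t) = -56·cos(2·t). En prenant d/dt de j(t), nous trouvons s(t) = 112·sin(2·t). De l'équation du snap s(t) = 112·sin(2·t), nous substituons t = 2.527608483817878 pour obtenir s = -105.482473566079.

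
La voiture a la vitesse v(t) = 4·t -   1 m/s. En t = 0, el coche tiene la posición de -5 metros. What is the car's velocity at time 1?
Using v(t) = 4·t - 1 and substituting t = 1, we find v = 3.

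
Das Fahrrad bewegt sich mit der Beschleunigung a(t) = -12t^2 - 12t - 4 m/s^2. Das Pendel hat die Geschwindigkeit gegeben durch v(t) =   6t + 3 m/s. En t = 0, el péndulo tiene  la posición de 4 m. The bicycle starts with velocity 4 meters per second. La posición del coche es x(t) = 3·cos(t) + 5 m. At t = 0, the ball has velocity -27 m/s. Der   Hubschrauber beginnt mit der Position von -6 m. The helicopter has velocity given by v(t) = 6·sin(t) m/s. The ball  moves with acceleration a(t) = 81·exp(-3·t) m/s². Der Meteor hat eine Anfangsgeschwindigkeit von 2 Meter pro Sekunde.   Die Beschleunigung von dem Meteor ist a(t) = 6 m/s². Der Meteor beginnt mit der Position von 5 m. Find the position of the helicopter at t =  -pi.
We must find the antiderivative of our velocity equation v(t) = 6·sin(t) 1 time. The antiderivative of velocity, with x(0) = -6, gives position: x(t) = -6·cos(t). We have position x(t) = -6·cos(t). Substituting t = -pi: x(-pi) = 6.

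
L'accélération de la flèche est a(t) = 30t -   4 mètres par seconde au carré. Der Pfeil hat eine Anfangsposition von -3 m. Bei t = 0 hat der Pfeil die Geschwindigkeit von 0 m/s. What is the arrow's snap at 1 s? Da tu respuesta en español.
Debemos derivar nuestra ecuación de la aceleración a(t) = 30·t - 4 2 veces. Derivando la aceleración, obtenemos la sacudida: j(t) = 30. Derivando la sacudida, obtenemos el snap: s(t) = 0. Tenemos el snap s(t) = 0. Sustituyendo t = 1: s(1) = 0.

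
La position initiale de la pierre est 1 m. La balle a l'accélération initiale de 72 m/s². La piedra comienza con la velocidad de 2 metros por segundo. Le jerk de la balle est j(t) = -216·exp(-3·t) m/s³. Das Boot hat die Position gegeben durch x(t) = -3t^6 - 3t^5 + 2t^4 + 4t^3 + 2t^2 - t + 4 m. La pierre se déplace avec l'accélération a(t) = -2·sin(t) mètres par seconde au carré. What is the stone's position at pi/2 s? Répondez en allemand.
Wir müssen unsere Gleichung für die Beschleunigung a(t) = -2·sin(t) 2-mal integrieren. Durch Integration von der Beschleunigung und Verwendung der Anfangsbedingung v(0) = 2, erhalten wir v(t) = 2·cos(t). Das Integral von der Geschwindigkeit, mit x(0) = 1, ergibt die Position: x(t) = 2·sin(t) + 1. Mit x(t) = 2·sin(t) + 1 und Einsetzen von t = pi/2, finden wir x = 3.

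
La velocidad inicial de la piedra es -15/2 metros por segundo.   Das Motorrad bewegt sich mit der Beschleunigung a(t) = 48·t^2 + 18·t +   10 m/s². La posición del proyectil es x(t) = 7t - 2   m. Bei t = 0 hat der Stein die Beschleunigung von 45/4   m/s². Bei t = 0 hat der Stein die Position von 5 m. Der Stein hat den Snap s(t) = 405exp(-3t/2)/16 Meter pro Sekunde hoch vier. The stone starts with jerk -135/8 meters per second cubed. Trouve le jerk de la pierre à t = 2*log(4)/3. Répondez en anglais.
We must find the integral of our snap equation s(t) = 405·exp(-3·t/2)/16 1 time. The integral of snap, with j(0) = -135/8, gives jerk: j(t) = -135·exp(-3·t/2)/8. From the given jerk equation j(t) = -135·exp(-3·t/2)/8, we substitute t = 2*log(4)/3 to get j = -135/32.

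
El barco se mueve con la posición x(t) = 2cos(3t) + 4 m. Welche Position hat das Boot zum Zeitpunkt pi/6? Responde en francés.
De l'équation de la position x(t) = 2·cos(3·t) + 4, nous substituons t = pi/6 pour obtenir x = 4.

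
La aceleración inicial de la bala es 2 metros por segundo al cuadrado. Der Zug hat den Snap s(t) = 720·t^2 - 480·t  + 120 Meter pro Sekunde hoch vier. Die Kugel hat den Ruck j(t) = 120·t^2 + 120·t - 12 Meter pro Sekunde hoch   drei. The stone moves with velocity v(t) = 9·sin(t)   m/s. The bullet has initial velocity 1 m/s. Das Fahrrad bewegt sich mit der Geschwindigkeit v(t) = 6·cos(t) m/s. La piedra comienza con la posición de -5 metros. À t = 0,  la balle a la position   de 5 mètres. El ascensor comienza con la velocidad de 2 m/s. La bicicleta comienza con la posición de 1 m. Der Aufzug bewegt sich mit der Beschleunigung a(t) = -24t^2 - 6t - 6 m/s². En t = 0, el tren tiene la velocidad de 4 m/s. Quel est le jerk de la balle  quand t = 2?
De l'équation du jerk j(t) = 120·t^2 + 120·t - 12, nous substituons t = 2 pour obtenir j = 708.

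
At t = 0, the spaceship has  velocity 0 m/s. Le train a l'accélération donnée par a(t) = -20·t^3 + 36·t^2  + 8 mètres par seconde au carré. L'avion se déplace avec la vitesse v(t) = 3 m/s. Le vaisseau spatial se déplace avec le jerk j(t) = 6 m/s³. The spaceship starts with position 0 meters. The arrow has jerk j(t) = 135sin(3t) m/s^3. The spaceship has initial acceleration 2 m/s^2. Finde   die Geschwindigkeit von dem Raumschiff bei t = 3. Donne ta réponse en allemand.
Wir müssen unsere Gleichung für den Ruck j(t) = 6 2-mal integrieren. Die Stammfunktion von dem Ruck ist die Beschleunigung. Mit a(0) = 2 erhalten wir a(t) = 6·t + 2. Das Integral von der Beschleunigung, mit v(0) = 0, ergibt die Geschwindigkeit: v(t) = t·(3·t + 2). Mit v(t) = t·(3·t + 2) und Einsetzen von t = 3, finden wir v = 33.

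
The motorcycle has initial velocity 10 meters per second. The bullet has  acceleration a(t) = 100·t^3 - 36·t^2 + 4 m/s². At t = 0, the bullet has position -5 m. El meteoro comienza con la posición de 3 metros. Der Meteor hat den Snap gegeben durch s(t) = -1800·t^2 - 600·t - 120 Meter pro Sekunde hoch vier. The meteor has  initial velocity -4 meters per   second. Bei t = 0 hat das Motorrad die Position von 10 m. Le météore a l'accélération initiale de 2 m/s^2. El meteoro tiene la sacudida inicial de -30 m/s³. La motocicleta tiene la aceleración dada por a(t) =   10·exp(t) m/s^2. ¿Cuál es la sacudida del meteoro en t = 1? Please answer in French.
En partant du snap s(t) = -1800·t^2 - 600·t - 120, nous prenons 1 intégrale. La primitive du snap, avec j(0) = -30, donne le jerk: j(t) = -600·t^3 - 300·t^2 - 120·t - 30. Nous avons le jerk j(t) = -600·t^3 - 300·t^2 - 120·t - 30. En substituant t = 1: j(1) = -1050.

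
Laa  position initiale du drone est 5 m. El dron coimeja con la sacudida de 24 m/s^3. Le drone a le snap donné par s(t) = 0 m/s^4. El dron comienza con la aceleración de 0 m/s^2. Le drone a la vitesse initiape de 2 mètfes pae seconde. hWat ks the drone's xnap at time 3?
From the given snap equation s(t) = 0, we substitute t = 3 to get s = 0.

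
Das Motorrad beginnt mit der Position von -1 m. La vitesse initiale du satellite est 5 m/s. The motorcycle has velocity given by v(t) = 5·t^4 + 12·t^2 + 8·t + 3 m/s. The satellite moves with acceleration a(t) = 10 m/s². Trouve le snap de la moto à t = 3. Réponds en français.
Pour résoudre ceci, nous devons prendre 3 dérivées de notre équation de la vitesse v(t) = 5·t^4 + 12·t^2 + 8·t + 3. En prenant d/dt de v(t), nous trouvons a(t) = 20·t^3 + 24·t + 8. En prenant d/dt de a(t), nous trouvons j(t) = 60·t^2 + 24. La dérivée du jerk donne le snap: s(t) = 120·t. En utilisant s(t) = 120·t et en substituant t = 3, nous trouvons s = 360.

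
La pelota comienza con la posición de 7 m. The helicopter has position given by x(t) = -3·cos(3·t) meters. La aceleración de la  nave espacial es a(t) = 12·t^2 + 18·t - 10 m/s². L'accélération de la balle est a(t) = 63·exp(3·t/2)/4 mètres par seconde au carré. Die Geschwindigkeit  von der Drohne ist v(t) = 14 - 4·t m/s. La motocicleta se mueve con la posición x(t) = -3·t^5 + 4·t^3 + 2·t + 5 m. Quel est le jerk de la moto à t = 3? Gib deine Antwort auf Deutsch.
Wir müssen unsere Gleichung für die Position x(t) = -3·t^5 + 4·t^3 + 2·t + 5 3-mal ableiten. Mit d/dt von x(t) finden wir v(t) = -15·t^4 + 12·t^2 + 2. Durch Ableiten von der Geschwindigkeit erhalten wir die Beschleunigung: a(t) = -60·t^3 + 24·t. Durch Ableiten von der Beschleunigung erhalten wir den Ruck: j(t) = 24 - 180·t^2. Mit j(t) = 24 - 180·t^2 und Einsetzen von t = 3, finden wir j = -1596.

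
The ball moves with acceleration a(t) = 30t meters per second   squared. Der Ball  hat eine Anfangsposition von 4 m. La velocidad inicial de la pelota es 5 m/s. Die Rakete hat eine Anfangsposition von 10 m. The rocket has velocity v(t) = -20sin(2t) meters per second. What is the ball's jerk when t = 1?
We must differentiate our acceleration equation a(t) = 30·t 1 time. The derivative of acceleration gives jerk: j(t) = 30. Using j(t) = 30 and substituting t = 1, we find j = 30.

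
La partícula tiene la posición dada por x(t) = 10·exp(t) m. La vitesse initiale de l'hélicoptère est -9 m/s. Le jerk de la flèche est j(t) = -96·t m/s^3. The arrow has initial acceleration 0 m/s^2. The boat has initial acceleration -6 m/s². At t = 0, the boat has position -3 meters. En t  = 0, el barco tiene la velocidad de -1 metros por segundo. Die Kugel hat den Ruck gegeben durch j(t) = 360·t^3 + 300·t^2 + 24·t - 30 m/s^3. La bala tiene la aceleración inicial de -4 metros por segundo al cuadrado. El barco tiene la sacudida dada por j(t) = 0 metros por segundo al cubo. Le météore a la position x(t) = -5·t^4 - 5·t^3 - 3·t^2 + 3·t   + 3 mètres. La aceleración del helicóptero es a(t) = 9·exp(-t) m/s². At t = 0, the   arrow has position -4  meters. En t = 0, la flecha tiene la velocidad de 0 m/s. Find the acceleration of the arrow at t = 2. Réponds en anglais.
Starting from jerk j(t) = -96·t, we take 1 antiderivative. The antiderivative of jerk is acceleration. Using a(0) = 0, we get a(t) = -48·t^2. Using a(t) = -48·t^2 and substituting t = 2, we find a = -192.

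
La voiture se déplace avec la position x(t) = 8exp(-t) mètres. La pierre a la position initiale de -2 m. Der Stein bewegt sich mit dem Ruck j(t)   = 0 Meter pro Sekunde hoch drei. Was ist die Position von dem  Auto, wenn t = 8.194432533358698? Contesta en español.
De la ecuación de la posición x(t) = 8·exp(-t), sustituimos t = 8.194432533358698 para obtener x = 0.00220949567317268.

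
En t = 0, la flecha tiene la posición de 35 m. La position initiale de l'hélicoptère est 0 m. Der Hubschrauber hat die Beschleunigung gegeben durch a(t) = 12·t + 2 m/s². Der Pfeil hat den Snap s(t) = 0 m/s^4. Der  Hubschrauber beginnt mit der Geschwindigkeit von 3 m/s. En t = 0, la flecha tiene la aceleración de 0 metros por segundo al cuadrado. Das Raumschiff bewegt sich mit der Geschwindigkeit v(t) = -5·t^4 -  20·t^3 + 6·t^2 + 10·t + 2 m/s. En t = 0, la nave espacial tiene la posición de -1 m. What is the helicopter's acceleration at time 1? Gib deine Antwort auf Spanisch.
Tenemos la aceleración a(t) = 12·t + 2. Sustituyendo t = 1: a(1) = 14.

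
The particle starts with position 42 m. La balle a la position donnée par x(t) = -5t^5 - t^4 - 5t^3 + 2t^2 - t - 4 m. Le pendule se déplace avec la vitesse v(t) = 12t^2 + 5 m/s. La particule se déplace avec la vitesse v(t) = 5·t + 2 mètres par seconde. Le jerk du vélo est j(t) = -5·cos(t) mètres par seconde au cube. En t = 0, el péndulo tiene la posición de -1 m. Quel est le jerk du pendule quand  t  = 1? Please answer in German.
Wir müssen unsere Gleichung für die Geschwindigkeit v(t) = 12·t^2 + 5 2-mal ableiten. Mit d/dt von v(t) finden wir a(t) = 24·t. Durch Ableiten von der Beschleunigung erhalten wir den Ruck: j(t) = 24. Aus der Gleichung für den Ruck j(t) = 24, setzen wir t = 1 ein und erhalten j = 24.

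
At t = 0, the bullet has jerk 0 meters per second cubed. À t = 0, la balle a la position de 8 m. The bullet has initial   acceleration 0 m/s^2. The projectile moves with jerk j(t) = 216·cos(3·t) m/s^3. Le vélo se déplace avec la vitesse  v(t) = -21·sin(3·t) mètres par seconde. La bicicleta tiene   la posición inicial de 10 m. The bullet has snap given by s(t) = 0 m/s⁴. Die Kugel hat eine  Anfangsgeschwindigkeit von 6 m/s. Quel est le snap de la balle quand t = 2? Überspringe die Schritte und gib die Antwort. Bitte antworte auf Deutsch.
Der Snap bei t = 2 ist s = 0.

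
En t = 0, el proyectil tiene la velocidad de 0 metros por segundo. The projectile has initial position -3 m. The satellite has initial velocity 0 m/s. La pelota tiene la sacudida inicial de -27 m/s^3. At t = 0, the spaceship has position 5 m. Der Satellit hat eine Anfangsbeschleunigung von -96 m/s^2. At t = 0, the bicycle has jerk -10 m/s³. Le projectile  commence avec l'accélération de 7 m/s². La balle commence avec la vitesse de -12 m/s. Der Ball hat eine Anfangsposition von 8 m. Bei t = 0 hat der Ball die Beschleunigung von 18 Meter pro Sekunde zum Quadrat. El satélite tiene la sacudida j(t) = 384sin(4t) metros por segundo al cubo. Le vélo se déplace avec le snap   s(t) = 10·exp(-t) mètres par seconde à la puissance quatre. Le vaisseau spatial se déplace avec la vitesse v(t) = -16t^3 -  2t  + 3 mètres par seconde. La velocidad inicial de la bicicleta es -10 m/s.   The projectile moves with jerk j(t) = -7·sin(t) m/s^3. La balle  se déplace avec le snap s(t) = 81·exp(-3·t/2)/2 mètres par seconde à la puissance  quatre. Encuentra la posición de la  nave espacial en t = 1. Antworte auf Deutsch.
Um dies zu lösen, müssen wir 1 Integral unserer Gleichung für die Geschwindigkeit v(t) = -16·t^3 - 2·t + 3 finden. Die Stammfunktion von der Geschwindigkeit, mit x(0) = 5, ergibt die Position: x(t) = -4·t^4 - t^2 + 3·t + 5. Mit x(t) = -4·t^4 - t^2 + 3·t + 5 und Einsetzen von t = 1, finden wir x = 3.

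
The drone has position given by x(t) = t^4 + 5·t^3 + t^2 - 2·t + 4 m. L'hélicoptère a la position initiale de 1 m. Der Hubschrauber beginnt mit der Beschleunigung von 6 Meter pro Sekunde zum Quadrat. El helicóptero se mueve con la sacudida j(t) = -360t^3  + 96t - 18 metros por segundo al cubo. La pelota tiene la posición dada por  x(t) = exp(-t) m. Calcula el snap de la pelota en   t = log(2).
Para resolver esto, necesitamos tomar 4 derivadas de nuestra ecuación de la posición x(t) = exp(-t). Tomando d/dt de x(t), encontramos v(t) = -exp(-t). Derivando la velocidad, obtenemos la aceleración: a(t) = exp(-t). Tomando d/dt de a(t), encontramos j(t) = -exp(-t). La derivada de la sacudida da el snap: s(t) = exp(-t). Tenemos el snap s(t) = exp(-t). Sustituyendo t = log(2): s(log(2)) = 1/2.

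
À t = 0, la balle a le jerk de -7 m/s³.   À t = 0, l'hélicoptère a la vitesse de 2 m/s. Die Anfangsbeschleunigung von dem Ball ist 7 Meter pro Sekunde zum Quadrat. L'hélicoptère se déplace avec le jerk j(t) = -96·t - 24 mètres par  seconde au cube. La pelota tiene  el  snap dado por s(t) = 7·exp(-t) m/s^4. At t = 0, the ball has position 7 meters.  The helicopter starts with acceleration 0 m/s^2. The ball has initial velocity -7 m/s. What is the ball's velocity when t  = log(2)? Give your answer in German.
Ausgehend von dem Snap s(t) = 7·exp(-t), nehmen wir 3 Integrale. Die Stammfunktion von dem Snap, mit j(0) = -7, ergibt den Ruck: j(t) = -7·exp(-t). Das Integral von dem Ruck, mit a(0) = 7, ergibt die Beschleunigung: a(t) = 7·exp(-t). Mit ∫a(t)dt und Anwendung von v(0) = -7, finden wir v(t) = -7·exp(-t). Wir haben die Geschwindigkeit v(t) = -7·exp(-t). Durch Einsetzen von t = log(2): v(log(2)) = -7/2.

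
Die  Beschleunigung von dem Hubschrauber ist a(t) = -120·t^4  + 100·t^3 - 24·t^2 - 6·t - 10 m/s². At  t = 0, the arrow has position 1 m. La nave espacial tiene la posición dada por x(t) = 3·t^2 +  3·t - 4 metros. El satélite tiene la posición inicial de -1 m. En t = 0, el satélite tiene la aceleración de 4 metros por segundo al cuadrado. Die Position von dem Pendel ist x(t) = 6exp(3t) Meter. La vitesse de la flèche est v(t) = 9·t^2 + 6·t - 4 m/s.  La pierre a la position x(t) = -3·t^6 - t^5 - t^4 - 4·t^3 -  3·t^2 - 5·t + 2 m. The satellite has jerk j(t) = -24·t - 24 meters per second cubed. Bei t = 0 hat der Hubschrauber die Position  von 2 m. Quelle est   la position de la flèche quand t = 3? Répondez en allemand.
Wir müssen unsere Gleichung für die Geschwindigkeit v(t) = 9·t^2 + 6·t - 4 1-mal integrieren. Das Integral von der Geschwindigkeit ist die Position. Mit x(0) = 1 erhalten wir x(t) = 3·t^3 + 3·t^2 - 4·t + 1. Aus der Gleichung für die Position x(t) = 3·t^3 + 3·t^2 - 4·t + 1, setzen wir t = 3 ein und erhalten x = 97.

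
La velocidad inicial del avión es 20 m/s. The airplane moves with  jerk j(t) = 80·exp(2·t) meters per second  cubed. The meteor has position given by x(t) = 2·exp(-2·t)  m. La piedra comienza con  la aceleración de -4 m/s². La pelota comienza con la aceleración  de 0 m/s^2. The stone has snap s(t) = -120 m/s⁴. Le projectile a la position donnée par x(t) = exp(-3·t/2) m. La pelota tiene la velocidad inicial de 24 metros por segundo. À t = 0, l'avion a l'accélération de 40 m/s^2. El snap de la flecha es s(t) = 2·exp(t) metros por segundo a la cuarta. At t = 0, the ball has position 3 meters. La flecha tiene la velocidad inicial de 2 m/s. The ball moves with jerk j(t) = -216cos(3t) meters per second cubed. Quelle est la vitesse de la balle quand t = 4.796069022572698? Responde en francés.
Pour résoudre ceci, nous devons prendre 2 intégrales de notre équation du jerk j(t) = -216·cos(3·t). L'intégrale du jerk est l'accélération. En utilisant a(0) = 0, nous obtenons a(t) = -72·sin(3·t). La primitive de l'accélération est la vitesse. En utilisant v(0) = 24, nous obtenons v(t) = 24·cos(3·t). De l'équation de la vitesse v(t) = 24·cos(3·t), nous substituons t = 4.796069022572698 pour obtenir v = -5.96187880301338.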